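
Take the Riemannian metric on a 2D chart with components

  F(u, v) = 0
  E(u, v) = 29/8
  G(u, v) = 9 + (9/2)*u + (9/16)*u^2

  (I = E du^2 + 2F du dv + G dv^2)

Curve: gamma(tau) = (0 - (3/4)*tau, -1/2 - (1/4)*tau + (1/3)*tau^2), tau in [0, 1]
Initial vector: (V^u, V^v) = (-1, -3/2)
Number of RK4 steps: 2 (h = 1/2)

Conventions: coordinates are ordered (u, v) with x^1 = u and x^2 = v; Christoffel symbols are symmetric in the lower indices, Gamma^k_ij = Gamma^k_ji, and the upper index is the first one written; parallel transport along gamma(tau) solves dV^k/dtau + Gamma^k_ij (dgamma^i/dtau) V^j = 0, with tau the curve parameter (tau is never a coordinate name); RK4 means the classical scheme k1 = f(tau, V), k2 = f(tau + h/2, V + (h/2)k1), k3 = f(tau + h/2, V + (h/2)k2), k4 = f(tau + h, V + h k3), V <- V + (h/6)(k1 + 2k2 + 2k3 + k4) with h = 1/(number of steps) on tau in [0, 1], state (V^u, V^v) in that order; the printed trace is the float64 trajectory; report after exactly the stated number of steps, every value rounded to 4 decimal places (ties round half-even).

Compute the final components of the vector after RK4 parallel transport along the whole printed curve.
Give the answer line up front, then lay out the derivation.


Answer: V^u = -1.0770, V^v = -1.8195

gamma'(tau) = (-3/4, -1/4 + (2/3)*tau); f(tau, V)^k = -Gamma^k_ij(gamma(tau)) gamma'^i(tau) V^j; h = 1/2; intermediate values shown to 6 dp
curve data and Christoffel symbols at the stage parameters:
  tau = 0.000000: gamma = (0.000000, -0.500000), gamma' = (-0.750000, -0.250000); Gamma_uuu = 0.000000, Gamma_uuv = 0.000000, Gamma_uvv = -0.620690, Gamma_vuu = 0.000000, Gamma_vuv = 0.250000, Gamma_vvv = 0.000000
  tau = 0.250000: gamma = (-0.187500, -0.541667), gamma' = (-0.750000, -0.083333); Gamma_uuu = 0.000000, Gamma_uuv = 0.000000, Gamma_uvv = -0.591595, Gamma_vuu = 0.000000, Gamma_vuv = 0.262295, Gamma_vvv = 0.000000
  tau = 0.500000: gamma = (-0.375000, -0.541667), gamma' = (-0.750000, 0.083333); Gamma_uuu = 0.000000, Gamma_uuv = 0.000000, Gamma_uvv = -0.562500, Gamma_vuu = 0.000000, Gamma_vuv = 0.275862, Gamma_vvv = 0.000000
  tau = 0.750000: gamma = (-0.562500, -0.500000), gamma' = (-0.750000, 0.250000); Gamma_uuu = 0.000000, Gamma_uuv = 0.000000, Gamma_uvv = -0.533405, Gamma_vuu = 0.000000, Gamma_vuv = 0.290909, Gamma_vvv = 0.000000
  tau = 1.000000: gamma = (-0.750000, -0.416667), gamma' = (-0.750000, 0.416667); Gamma_uuu = 0.000000, Gamma_uuv = 0.000000, Gamma_uvv = -0.504310, Gamma_vuu = 0.000000, Gamma_vuv = 0.307692, Gamma_vvv = 0.000000
step 0: V^u = -1.0000, V^v = -1.5000
step 1: k1 = (0.232759, -0.343750), k2 = (0.078186, -0.332574), k3 = (0.078048, -0.332869), k4 = (-0.078114, -0.322688); V <- V + (h/6)(k1 + 2k2 + 2k3 + k4): V^u = -0.9611, V^v = -1.6664
step 2: k1 = (-0.078115, -0.322688), k2 = (-0.232980, -0.309872), k3 = (-0.232553, -0.306358), k4 = (-0.382356, -0.281791); V <- V + (h/6)(k1 + 2k2 + 2k3 + k4): V^u = -1.0770, V^v = -1.8195


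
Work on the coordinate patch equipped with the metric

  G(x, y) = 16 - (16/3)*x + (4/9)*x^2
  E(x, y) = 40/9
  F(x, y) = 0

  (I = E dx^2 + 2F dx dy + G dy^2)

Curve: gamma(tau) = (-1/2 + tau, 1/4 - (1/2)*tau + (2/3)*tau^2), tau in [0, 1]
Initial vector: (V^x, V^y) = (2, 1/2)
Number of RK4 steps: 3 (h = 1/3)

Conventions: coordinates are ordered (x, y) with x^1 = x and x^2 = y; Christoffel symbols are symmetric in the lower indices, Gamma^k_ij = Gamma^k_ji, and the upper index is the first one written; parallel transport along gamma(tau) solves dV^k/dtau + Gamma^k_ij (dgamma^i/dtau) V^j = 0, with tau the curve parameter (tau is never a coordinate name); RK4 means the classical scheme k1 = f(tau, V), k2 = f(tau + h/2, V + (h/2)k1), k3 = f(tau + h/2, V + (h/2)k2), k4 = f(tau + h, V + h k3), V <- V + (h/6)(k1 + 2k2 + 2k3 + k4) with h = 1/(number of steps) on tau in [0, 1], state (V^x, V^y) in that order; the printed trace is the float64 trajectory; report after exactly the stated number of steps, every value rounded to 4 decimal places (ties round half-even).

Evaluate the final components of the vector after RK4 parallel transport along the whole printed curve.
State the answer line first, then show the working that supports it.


Answer: V^x = 1.9431, V^y = 0.6507

gamma'(tau) = (1, -1/2 + (4/3)*tau); f(tau, V)^k = -Gamma^k_ij(gamma(tau)) gamma'^i(tau) V^j; h = 1/3; intermediate values shown to 6 dp
curve data and Christoffel symbols at the stage parameters:
  tau = 0.000000: gamma = (-0.500000, 0.250000), gamma' = (1.000000, -0.500000); Gamma_xxx = 0.000000, Gamma_xxy = 0.000000, Gamma_xyy = 0.650000, Gamma_yxx = 0.000000, Gamma_yxy = -0.153846, Gamma_yyy = 0.000000
  tau = 0.166667: gamma = (-0.333333, 0.185185), gamma' = (1.000000, -0.277778); Gamma_xxx = 0.000000, Gamma_xxy = 0.000000, Gamma_xyy = 0.633333, Gamma_yxx = 0.000000, Gamma_yxy = -0.157895, Gamma_yyy = 0.000000
  tau = 0.333333: gamma = (-0.166667, 0.157407), gamma' = (1.000000, -0.055556); Gamma_xxx = 0.000000, Gamma_xxy = 0.000000, Gamma_xyy = 0.616667, Gamma_yxx = 0.000000, Gamma_yxy = -0.162162, Gamma_yyy = 0.000000
  tau = 0.500000: gamma = (0.000000, 0.166667), gamma' = (1.000000, 0.166667); Gamma_xxx = 0.000000, Gamma_xxy = 0.000000, Gamma_xyy = 0.600000, Gamma_yxx = 0.000000, Gamma_yxy = -0.166667, Gamma_yyy = 0.000000
  tau = 0.666667: gamma = (0.166667, 0.212963), gamma' = (1.000000, 0.388889); Gamma_xxx = 0.000000, Gamma_xxy = 0.000000, Gamma_xyy = 0.583333, Gamma_yxx = 0.000000, Gamma_yxy = -0.171429, Gamma_yyy = 0.000000
  tau = 0.833333: gamma = (0.333333, 0.296296), gamma' = (1.000000, 0.611111); Gamma_xxx = 0.000000, Gamma_xxy = 0.000000, Gamma_xyy = 0.566667, Gamma_yxx = 0.000000, Gamma_yxy = -0.176471, Gamma_yyy = 0.000000
  tau = 1.000000: gamma = (0.500000, 0.416667), gamma' = (1.000000, 0.833333); Gamma_xxx = 0.000000, Gamma_xxy = 0.000000, Gamma_xyy = 0.550000, Gamma_yxx = 0.000000, Gamma_yxy = -0.181818, Gamma_yyy = 0.000000
step 0: V^x = 2.0000, V^y = 0.5000
step 1: k1 = (0.162500, -0.076923), k2 = (0.085708, -0.011984), k3 = (0.087612, -0.009714), k4 = (0.017019, 0.062275); V <- V + (h/6)(k1 + 2k2 + 2k3 + k4): V^x = 2.0292, V^y = 0.4968
step 2: k1 = (0.017019, 0.062277), k2 = (-0.050715, 0.140972), k3 = (-0.052027, 0.142845), k4 = (-0.123496, 0.227450); V <- V + (h/6)(k1 + 2k2 + 2k3 + k4): V^x = 2.0119, V^y = 0.5444
step 3: k1 = (-0.123500, 0.227453), k2 = (-0.201654, 0.317511), k3 = (-0.206851, 0.318755), k4 = (-0.298218, 0.412688); V <- V + (h/6)(k1 + 2k2 + 2k3 + k4): V^x = 1.9431, V^y = 0.6507


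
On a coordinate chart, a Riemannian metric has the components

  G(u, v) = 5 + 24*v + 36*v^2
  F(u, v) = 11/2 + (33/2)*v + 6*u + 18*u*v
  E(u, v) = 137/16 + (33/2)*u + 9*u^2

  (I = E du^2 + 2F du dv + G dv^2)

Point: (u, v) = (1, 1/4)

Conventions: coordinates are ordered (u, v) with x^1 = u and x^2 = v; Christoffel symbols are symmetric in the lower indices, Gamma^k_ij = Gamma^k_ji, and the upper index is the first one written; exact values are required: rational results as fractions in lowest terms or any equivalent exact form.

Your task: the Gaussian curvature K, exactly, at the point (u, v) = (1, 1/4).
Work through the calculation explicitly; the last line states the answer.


E = 545/16, F = 161/8, G = 53/4, EG - F^2 = 741/16 at the point
E_u = 69/2, E_v = 0, F_u = 21/2, F_v = 69/2, G_u = 0, G_v = 42
E_vv = 0, F_uv = 18, G_uu = 0
K follows from Brioschi's formula, (det M1 - det M2)/(EG - F^2)^2.
M1 = [[-E_vv/2 + F_uv - G_uu/2, E_u/2, F_u - E_v/2], [F_v - G_u/2, E, F], [G_v/2, F, G]] = [[18, 69/4, 21/2], [69/2, 545/16, 161/8], [21, 161/8, 53/4]]; det M1 = 18
M2 = [[0, E_v/2, G_u/2], [E_v/2, E, F], [G_u/2, F, G]] = [[0, 0, 0], [0, 545/16, 161/8], [0, 161/8, 53/4]]; det M2 = 0
det M1 - det M2 = 18; K = 18 / (741/16)^2 = 512/61009

Answer: K = 512/61009


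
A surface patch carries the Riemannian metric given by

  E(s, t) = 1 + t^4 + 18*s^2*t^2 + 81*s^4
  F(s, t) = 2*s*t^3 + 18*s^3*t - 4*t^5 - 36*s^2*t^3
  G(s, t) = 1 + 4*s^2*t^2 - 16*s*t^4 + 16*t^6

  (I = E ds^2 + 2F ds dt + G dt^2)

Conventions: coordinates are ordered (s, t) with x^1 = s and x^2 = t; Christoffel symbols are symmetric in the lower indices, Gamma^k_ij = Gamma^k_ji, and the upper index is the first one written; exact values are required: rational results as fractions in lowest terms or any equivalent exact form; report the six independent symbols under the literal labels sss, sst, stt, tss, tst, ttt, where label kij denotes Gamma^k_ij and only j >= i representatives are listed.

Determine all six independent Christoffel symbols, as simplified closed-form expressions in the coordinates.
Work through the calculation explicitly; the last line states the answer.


E = 1 + t^4 + 18*s^2*t^2 + 81*s^4; F = 2*s*t^3 + 18*s^3*t - 4*t^5 - 36*s^2*t^3; G = 1 + 4*s^2*t^2 - 16*s*t^4 + 16*t^6
Gamma^k_ij = (1/2) g^{kl} (d_i g_jl + d_j g_il - d_l g_ij), with g^inv = (1/(EG-F^2)) [[G, -F], [-F, E]]
first partials: E_s = 36*s*t^2 + 324*s^3, E_t = 4*t^3 + 36*s^2*t, F_s = 2*t^3 + 54*s^2*t - 72*s*t^3, F_t = 6*s*t^2 + 18*s^3 - 20*t^4 - 108*s^2*t^2, G_s = 8*s*t^2 - 16*t^4, G_t = 8*s^2*t - 64*s*t^3 + 96*t^5
D = EG - F^2 = 1 + t^4 + 22*s^2*t^2 + 81*s^4 - 16*s*t^4 + 16*t^6
expanded: Gamma^s_ss = (G E_s - 2F F_s + F E_t)/(2D), Gamma^s_st = (G E_t - F G_s)/(2D), Gamma^s_tt = (2G F_t - G G_s - F G_t)/(2D), Gamma^t_ss = (2E F_s - E E_t - F E_s)/(2D), Gamma^t_st = (E G_s - F E_t)/(2D), Gamma^t_tt = (E G_t - 2F F_t + F G_s)/(2D); substitute and cancel common factors

Answer: Gamma_sss = (162*s^3 + 18*s*t^2)/(81*s^4 + 22*s^2*t^2 - 16*s*t^4 + 16*t^6 + t^4 + 1), Gamma_sst = (18*s^2*t + 2*t^3)/(81*s^4 + 22*s^2*t^2 - 16*s*t^4 + 16*t^6 + t^4 + 1), Gamma_stt = (18*s^3 - 108*s^2*t^2 + 2*s*t^2 - 12*t^4)/(81*s^4 + 22*s^2*t^2 - 16*s*t^4 + 16*t^6 + t^4 + 1), Gamma_tss = (36*s^2*t - 72*s*t^3)/(81*s^4 + 22*s^2*t^2 - 16*s*t^4 + 16*t^6 + t^4 + 1), Gamma_tst = (4*s*t^2 - 8*t^4)/(81*s^4 + 22*s^2*t^2 - 16*s*t^4 + 16*t^6 + t^4 + 1), Gamma_ttt = (4*s^2*t - 32*s*t^3 + 48*t^5)/(81*s^4 + 22*s^2*t^2 - 16*s*t^4 + 16*t^6 + t^4 + 1)


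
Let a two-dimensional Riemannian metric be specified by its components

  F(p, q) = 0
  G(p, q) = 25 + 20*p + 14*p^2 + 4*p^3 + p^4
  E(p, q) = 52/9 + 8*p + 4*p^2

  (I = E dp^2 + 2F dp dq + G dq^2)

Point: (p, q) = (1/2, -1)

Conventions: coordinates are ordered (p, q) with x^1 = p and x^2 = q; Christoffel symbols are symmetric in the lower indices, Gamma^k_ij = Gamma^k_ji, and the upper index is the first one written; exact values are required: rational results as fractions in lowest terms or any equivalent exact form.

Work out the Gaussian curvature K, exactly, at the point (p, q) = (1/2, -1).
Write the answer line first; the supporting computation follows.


Answer: K = -1152/235225

E = 97/9, F = 0, G = 625/16, EG - F^2 = 60625/144 at the point
E_p = 12, E_q = 0, F_p = 0, F_q = 0, G_p = 75/2, G_q = 0
E_qq = 0, F_pq = 0, G_pp = 43
Compute both Brioschi determinants and normalise by (EG - F^2)^2.
M1 = [[-E_qq/2 + F_pq - G_pp/2, E_p/2, F_p - E_q/2], [F_q - G_p/2, E, F], [G_q/2, F, G]] = [[-43/2, 6, 0], [-75/4, 97/9, 0], [0, 0, 625/16]]; det M1 = -670625/144
M2 = [[0, E_q/2, G_p/2], [E_q/2, E, F], [G_p/2, F, G]] = [[0, 0, 75/4], [0, 97/9, 0], [75/4, 0, 625/16]]; det M2 = -60625/16
det M1 - det M2 = -15625/18; K = -15625/18 / (60625/144)^2 = -1152/235225


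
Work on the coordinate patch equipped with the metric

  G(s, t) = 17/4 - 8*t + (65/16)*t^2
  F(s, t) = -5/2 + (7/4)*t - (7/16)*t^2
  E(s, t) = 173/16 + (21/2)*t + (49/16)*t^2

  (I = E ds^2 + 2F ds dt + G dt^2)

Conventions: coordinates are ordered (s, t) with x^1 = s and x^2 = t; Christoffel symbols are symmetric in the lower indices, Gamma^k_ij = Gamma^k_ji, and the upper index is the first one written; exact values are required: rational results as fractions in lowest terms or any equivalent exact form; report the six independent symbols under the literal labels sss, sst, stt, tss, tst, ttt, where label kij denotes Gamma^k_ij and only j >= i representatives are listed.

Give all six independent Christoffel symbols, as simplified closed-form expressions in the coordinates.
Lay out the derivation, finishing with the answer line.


E = 173/16 + (21/2)*t + (49/16)*t^2; F = -5/2 + (7/4)*t - (7/16)*t^2; G = 17/4 - 8*t + (65/16)*t^2
Gamma^k_ij = (1/2) g^{kl} (d_i g_jl + d_j g_il - d_l g_ij), with g^inv = (1/(EG-F^2)) [[G, -F], [-F, E]]
first partials: E_s = 0, E_t = 21/2 + (49/8)*t, F_s = 0, F_t = 7/4 - (7/8)*t, G_s = 0, G_t = -8 + (65/8)*t
D = EG - F^2 = 2541/64 - (265/8)*t - (8271/256)*t^2 + (315/16)*t^3 + (49/4)*t^4
expanded: Gamma^s_ss = (G E_s - 2F F_s + F E_t)/(2D), Gamma^s_st = (G E_t - F G_s)/(2D), Gamma^s_tt = (2G F_t - G G_s - F G_t)/(2D), Gamma^t_ss = (2E F_s - E E_t - F E_s)/(2D), Gamma^t_st = (E G_s - F E_t)/(2D), Gamma^t_tt = (E G_t - 2F F_t + F G_s)/(2D); substitute and cancel common factors

Answer: Gamma_sss = (-343*t^3 + 784*t^2 + 392*t - 3360)/(3136*t^4 + 5040*t^3 - 8271*t^2 - 8480*t + 10164), Gamma_sst = (3185*t^3 - 812*t^2 - 7420*t + 5712)/(3136*t^4 + 5040*t^3 - 8271*t^2 - 8480*t + 10164), Gamma_stt = (-455*t^3 + 1344*t^2 - 144*t - 656)/(3136*t^4 + 5040*t^3 - 8271*t^2 - 8480*t + 10164), Gamma_tss = (-2401*t^3 - 12348*t^2 - 22589*t - 14532)/(3136*t^4 + 5040*t^3 - 8271*t^2 - 8480*t + 10164), Gamma_tst = (343*t^3 - 784*t^2 - 392*t + 3360)/(3136*t^4 + 5040*t^3 - 8271*t^2 - 8480*t + 10164), Gamma_ttt = (3087*t^3 + 8372*t^2 - 851*t - 9952)/(3136*t^4 + 5040*t^3 - 8271*t^2 - 8480*t + 10164)


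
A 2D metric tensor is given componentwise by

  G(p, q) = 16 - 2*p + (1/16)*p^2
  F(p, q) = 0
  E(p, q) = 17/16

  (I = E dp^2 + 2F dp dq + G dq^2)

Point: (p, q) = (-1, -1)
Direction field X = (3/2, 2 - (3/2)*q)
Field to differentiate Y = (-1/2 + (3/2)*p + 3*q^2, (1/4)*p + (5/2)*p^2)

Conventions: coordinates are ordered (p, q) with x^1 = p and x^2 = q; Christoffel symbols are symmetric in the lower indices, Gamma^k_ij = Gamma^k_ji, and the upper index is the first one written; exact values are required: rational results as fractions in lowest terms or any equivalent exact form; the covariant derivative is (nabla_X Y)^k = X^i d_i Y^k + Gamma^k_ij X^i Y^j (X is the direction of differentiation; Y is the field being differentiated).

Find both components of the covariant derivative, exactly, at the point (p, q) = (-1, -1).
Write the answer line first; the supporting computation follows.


Answer: (nabla_X Y)^p = -87/8, (nabla_X Y)^q = -128/17

E = 17/16, F = 0, G = 289/16 at the point
E_p = 0, E_q = 0, F_p = 0, F_q = 0, G_p = -17/8, G_q = 0
EG - F^2 = 4913/256;  g^inv = (256/4913) * [[289/16, 0], [0, 17/16]]
first-kind symbols [ij,l] = (1/2)(d_i g_jl + d_j g_il - d_l g_ij): [pp,p] = E_p/2 = 0, [pp,q] = F_p - E_q/2 = 0, [pq,p] = E_q/2 = 0, [pq,q] = G_p/2 = -17/16, [qq,p] = F_q - G_p/2 = 17/16, [qq,q] = G_q/2 = 0
Gamma^p_ij = (G*[ij,p] - F*[ij,q])/(EG - F^2), Gamma^q_ij = (E*[ij,q] - F*[ij,p])/(EG - F^2)
Gamma_ppp = 0, Gamma_ppq = 0, Gamma_pqq = 1, Gamma_qpp = 0, Gamma_qpq = -1/17, Gamma_qqq = 0
X = (3/2, 7/2), Y = (1, 9/4) at the point


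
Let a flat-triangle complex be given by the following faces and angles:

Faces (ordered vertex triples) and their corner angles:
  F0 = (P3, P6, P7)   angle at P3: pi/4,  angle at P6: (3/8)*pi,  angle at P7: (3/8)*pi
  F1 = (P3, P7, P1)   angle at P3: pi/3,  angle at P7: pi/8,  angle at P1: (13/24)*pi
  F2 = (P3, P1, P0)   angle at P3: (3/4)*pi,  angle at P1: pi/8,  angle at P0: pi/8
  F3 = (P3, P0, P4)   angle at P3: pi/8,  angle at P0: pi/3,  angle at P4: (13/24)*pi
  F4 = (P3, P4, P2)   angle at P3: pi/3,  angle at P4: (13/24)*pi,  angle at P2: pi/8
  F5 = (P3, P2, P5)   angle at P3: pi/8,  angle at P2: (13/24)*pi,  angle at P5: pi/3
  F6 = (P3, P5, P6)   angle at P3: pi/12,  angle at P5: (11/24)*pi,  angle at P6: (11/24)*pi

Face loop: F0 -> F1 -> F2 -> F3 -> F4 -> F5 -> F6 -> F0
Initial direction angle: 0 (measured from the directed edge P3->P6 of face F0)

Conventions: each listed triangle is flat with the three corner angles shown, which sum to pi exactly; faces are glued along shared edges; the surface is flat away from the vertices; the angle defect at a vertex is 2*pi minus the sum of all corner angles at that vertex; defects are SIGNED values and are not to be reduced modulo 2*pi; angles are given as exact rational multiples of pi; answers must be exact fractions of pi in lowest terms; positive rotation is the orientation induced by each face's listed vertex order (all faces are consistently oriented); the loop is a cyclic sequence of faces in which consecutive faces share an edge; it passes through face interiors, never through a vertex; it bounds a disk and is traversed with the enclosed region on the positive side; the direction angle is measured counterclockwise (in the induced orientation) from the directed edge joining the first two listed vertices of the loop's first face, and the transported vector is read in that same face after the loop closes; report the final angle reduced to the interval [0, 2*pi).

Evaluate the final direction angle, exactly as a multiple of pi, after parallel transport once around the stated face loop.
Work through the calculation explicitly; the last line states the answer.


enclosed vertex P3: corner angles sum to 2*pi, defect = 2*pi - 2*pi = 0
final direction = starting direction + enclosed defect total, reduced mod 2*pi (induced orientation)
final angle = 0 + 0 = 0 (mod 2*pi)

Answer: final direction angle = 0


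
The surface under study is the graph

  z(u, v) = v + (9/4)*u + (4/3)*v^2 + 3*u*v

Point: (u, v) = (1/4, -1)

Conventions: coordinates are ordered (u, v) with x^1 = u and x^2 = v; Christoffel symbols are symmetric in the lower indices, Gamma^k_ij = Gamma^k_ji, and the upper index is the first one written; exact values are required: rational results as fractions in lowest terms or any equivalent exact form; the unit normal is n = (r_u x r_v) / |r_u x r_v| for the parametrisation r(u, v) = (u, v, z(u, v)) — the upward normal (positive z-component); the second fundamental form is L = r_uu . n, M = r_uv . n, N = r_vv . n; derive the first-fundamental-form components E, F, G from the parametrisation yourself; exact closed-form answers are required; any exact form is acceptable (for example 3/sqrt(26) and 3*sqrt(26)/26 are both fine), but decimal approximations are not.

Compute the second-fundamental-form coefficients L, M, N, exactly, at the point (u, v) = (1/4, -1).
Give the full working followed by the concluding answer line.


z_u = -3/4, z_v = -11/12, z_uu = 0, z_uv = 3, z_vv = 8/3
E = 25/16, F = 11/16, G = 265/144; answer radicand W^2 = 173/72
unnormalised second-form numerators: l = 0, m = 3, n = 8/3; L = l/sqrt(173/72), and similarly M = m/sqrt(W^2), N = n/sqrt(W^2)

Answer: L = 0, M = 18*sqrt(346)/173, N = 16*sqrt(346)/173


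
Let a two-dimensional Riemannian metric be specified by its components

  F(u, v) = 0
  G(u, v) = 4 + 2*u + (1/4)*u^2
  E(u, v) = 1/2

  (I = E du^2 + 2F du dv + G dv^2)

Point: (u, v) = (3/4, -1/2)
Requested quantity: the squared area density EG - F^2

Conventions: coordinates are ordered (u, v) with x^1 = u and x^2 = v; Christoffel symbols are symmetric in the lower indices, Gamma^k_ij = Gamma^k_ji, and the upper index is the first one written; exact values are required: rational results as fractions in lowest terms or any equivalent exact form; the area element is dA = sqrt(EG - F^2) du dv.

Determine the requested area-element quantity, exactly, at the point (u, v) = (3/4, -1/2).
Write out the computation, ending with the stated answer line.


E = 1/2, F = 0, G = 361/64; EG - F^2 = 361/128

Answer: EG - F^2 = 361/128


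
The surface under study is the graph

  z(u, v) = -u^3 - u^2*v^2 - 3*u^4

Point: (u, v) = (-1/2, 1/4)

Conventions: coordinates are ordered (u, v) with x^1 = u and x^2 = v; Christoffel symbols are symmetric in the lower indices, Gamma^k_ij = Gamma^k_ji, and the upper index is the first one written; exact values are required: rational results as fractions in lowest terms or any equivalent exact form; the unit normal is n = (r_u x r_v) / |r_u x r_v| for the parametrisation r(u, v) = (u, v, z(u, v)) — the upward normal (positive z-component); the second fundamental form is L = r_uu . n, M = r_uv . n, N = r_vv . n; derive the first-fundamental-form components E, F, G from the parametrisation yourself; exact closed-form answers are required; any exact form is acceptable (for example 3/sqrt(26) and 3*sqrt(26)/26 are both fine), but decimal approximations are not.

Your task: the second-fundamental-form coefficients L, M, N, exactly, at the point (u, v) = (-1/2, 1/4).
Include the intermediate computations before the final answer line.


z_u = 13/16, z_v = -1/8, z_uu = -49/8, z_uv = 1/2, z_vv = -1/2
E = 425/256, F = -13/128, G = 65/64; answer radicand W^2 = 429/256
unnormalised second-form numerators: l = -49/8, m = 1/2, n = -1/2; L = l/sqrt(429/256), and similarly M = m/sqrt(W^2), N = n/sqrt(W^2)

Answer: L = -98*sqrt(429)/429, M = 8*sqrt(429)/429, N = -8*sqrt(429)/429


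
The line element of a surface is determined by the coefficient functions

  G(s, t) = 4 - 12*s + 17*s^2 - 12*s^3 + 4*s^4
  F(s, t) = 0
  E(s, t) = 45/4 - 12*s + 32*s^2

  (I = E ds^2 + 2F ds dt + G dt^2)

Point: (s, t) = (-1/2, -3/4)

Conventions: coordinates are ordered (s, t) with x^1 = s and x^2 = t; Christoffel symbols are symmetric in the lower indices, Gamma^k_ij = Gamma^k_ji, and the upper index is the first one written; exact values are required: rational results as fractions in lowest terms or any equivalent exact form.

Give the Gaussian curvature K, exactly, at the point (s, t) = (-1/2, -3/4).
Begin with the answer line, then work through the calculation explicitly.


Answer: K = 36/10201

E = 101/4, F = 0, G = 16, EG - F^2 = 404 at the point
E_s = -44, E_t = 0, F_s = 0, F_t = 0, G_s = -40, G_t = 0
E_tt = 0, F_st = 0, G_ss = 82
Brioschi: K = (det M1 - det M2) / (EG - F^2)^2 with the standard first/second-derivative matrices M1, M2.
M1 = [[-E_tt/2 + F_st - G_ss/2, E_s/2, F_s - E_t/2], [F_t - G_s/2, E, F], [G_t/2, F, G]] = [[-41, -22, 0], [20, 101/4, 0], [0, 0, 16]]; det M1 = -9524
M2 = [[0, E_t/2, G_s/2], [E_t/2, E, F], [G_s/2, F, G]] = [[0, 0, -20], [0, 101/4, 0], [-20, 0, 16]]; det M2 = -10100
det M1 - det M2 = 576; K = 576 / (404)^2 = 36/10201


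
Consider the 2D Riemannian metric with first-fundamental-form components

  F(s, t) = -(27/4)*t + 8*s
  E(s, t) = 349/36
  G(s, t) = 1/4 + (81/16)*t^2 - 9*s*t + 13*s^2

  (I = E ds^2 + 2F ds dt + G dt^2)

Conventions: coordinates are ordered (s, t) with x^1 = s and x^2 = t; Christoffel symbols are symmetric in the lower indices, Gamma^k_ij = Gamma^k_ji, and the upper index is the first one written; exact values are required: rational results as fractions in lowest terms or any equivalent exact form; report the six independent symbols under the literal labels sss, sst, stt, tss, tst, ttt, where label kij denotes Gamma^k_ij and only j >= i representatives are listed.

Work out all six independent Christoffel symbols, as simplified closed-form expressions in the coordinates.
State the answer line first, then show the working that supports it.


Answer: Gamma_sss = (-36864*s + 31104*t)/(35728*s^2 + 11952*s*t + 2025*t^2 + 1396), Gamma_sst = (-59904*s^2 + 71280*s*t - 17496*t^2)/(35728*s^2 + 11952*s*t + 2025*t^2 + 1396), Gamma_stt = (-97344*s^3 + 101088*s^2*t - 29808*s^2 - 61236*s*t^2 - 5832*s*t - 1872*s + 13122*t^3 + 648*t - 972)/(35728*s^2 + 11952*s*t + 2025*t^2 + 1396), Gamma_tss = 44672/(35728*s^2 + 11952*s*t + 2025*t^2 + 1396), Gamma_tst = (72592*s - 25128*t)/(35728*s^2 + 11952*s*t + 2025*t^2 + 1396), Gamma_ttt = (59904*s^2 - 71280*s*t + 5976*s + 17496*t^2 + 2025*t)/(35728*s^2 + 11952*s*t + 2025*t^2 + 1396)

E = 349/36; F = -(27/4)*t + 8*s; G = 1/4 + (81/16)*t^2 - 9*s*t + 13*s^2
Gamma^k_ij = (1/2) g^{kl} (d_i g_jl + d_j g_il - d_l g_ij), with g^inv = (1/(EG-F^2)) [[G, -F], [-F, E]]
first partials: E_s = 0, E_t = 0, F_s = 8, F_t = -27/4, G_s = -9*t + 26*s, G_t = (81/8)*t - 9*s
D = EG - F^2 = 349/144 + (225/64)*t^2 + (83/4)*s*t + (2233/36)*s^2
expanded: Gamma^s_ss = (G E_s - 2F F_s + F E_t)/(2D), Gamma^s_st = (G E_t - F G_s)/(2D), Gamma^s_tt = (2G F_t - G G_s - F G_t)/(2D), Gamma^t_ss = (2E F_s - E E_t - F E_s)/(2D), Gamma^t_st = (E G_s - F E_t)/(2D), Gamma^t_tt = (E G_t - 2F F_t + F G_s)/(2D); substitute and cancel common factors


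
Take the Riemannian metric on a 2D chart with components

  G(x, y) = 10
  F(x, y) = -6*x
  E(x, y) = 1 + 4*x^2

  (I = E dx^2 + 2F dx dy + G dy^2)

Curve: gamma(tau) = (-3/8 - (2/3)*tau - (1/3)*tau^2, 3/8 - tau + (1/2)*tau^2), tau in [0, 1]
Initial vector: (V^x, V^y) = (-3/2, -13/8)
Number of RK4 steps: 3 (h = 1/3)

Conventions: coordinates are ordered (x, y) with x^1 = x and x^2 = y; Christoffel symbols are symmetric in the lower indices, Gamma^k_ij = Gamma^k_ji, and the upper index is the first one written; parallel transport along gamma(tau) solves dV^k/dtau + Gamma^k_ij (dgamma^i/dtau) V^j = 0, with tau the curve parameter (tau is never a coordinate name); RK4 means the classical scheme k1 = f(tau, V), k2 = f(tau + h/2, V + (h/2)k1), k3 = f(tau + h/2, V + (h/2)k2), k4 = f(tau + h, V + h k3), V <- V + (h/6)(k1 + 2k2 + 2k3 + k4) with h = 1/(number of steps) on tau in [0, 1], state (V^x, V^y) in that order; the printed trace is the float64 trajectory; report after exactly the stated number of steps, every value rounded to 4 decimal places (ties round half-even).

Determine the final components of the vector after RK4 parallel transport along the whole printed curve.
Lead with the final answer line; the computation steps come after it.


Answer: V^x = -1.1633, V^y = -1.0028

gamma'(tau) = (-2/3 - (2/3)*tau, -1 + tau); f(tau, V)^k = -Gamma^k_ij(gamma(tau)) gamma'^i(tau) V^j; h = 1/3; intermediate values shown to 6 dp
curve data and Christoffel symbols at the stage parameters:
  tau = 0.000000: gamma = (-0.375000, 0.375000), gamma' = (-0.666667, -1.000000); Gamma_xxx = -0.142012, Gamma_xxy = 0.000000, Gamma_xyy = 0.000000, Gamma_yxx = -0.568047, Gamma_yxy = 0.000000, Gamma_yyy = 0.000000
  tau = 0.166667: gamma = (-0.495370, 0.222222), gamma' = (-0.777778, -0.833333); Gamma_xxx = -0.180437, Gamma_xxy = 0.000000, Gamma_xyy = 0.000000, Gamma_yxx = -0.546370, Gamma_yxy = 0.000000, Gamma_yyy = 0.000000
  tau = 0.333333: gamma = (-0.634259, 0.097222), gamma' = (-0.888889, -0.666667); Gamma_xxx = -0.218538, Gamma_xxy = 0.000000, Gamma_xyy = 0.000000, Gamma_yxx = -0.516834, Gamma_yxy = 0.000000, Gamma_yyy = 0.000000
  tau = 0.500000: gamma = (-0.791667, 0.000000), gamma' = (-1.000000, -0.500000); Gamma_xxx = -0.253193, Gamma_xxy = 0.000000, Gamma_xyy = 0.000000, Gamma_yxx = -0.479733, Gamma_yxy = 0.000000, Gamma_yyy = 0.000000
  tau = 0.666667: gamma = (-0.967593, -0.069444), gamma' = (-1.111111, -0.333333); Gamma_xxx = -0.281585, Gamma_xxy = 0.000000, Gamma_xyy = 0.000000, Gamma_yxx = -0.436524, Gamma_yxy = 0.000000, Gamma_yyy = 0.000000
  tau = 0.833333: gamma = (-1.162037, -0.111111), gamma' = (-1.222222, -0.166667); Gamma_xxx = -0.301802, Gamma_xxy = 0.000000, Gamma_xyy = 0.000000, Gamma_yxx = -0.389577, Gamma_yxy = 0.000000, Gamma_yyy = 0.000000
  tau = 1.000000: gamma = (-1.375000, -0.125000), gamma' = (-1.333333, 0.000000); Gamma_xxx = -0.313167, Gamma_xxy = 0.000000, Gamma_xyy = 0.000000, Gamma_yxx = -0.341637, Gamma_yxy = 0.000000, Gamma_yyy = 0.000000
step 0: V^x = -1.5000, V^y = -1.6250
step 1: k1 = (0.142012, 0.568047), k2 = (0.207188, 0.627374), k3 = (0.205664, 0.622758), k4 = (0.278067, 0.657618); V <- V + (h/6)(k1 + 2k2 + 2k3 + k4): V^x = -1.4308, V^y = -1.4180
step 2: k1 = (0.277939, 0.657317), k2 = (0.350537, 0.664175), k3 = (0.347473, 0.658370), k4 = (0.411416, 0.637794); V <- V + (h/6)(k1 + 2k2 + 2k3 + k4): V^x = -1.3149, V^y = -1.1991
step 3: k1 = (0.411407, 0.637779), k2 = (0.459746, 0.593458), k3 = (0.456775, 0.589621), k4 = (0.485483, 0.529618); V <- V + (h/6)(k1 + 2k2 + 2k3 + k4): V^x = -1.1633, V^y = -1.0028


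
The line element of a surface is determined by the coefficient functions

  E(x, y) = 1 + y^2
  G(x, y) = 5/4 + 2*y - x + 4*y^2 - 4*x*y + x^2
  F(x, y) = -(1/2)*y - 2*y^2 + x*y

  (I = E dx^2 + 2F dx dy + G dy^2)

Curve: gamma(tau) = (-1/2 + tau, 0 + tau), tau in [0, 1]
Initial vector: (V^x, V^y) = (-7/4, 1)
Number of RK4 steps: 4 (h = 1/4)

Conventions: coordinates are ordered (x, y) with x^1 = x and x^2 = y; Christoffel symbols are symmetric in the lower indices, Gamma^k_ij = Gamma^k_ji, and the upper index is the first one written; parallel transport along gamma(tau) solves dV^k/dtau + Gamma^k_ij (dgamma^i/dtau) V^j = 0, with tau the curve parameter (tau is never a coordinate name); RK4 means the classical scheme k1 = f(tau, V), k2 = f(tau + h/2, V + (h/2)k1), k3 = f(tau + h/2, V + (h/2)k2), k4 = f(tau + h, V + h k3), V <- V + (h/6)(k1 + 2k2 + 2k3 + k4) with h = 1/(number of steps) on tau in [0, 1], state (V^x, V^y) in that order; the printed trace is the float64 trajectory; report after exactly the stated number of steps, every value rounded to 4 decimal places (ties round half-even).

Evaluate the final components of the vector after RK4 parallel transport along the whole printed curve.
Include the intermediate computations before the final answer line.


gamma'(tau) = (1, 1); f(tau, V)^k = -Gamma^k_ij(gamma(tau)) gamma'^i(tau) V^j; h = 1/4; intermediate values shown to 6 dp
curve data and Christoffel symbols at the stage parameters:
  tau = 0.000000: gamma = (-0.500000, 0.000000), gamma' = (1.000000, 1.000000); Gamma_xxx = 0.000000, Gamma_xxy = 0.000000, Gamma_xyy = 0.000000, Gamma_yxx = 0.000000, Gamma_yxy = -0.500000, Gamma_yyy = 1.000000
  tau = 0.125000: gamma = (-0.375000, 0.125000), gamma' = (1.000000, 1.000000); Gamma_xxx = 0.000000, Gamma_xxy = 0.054795, Gamma_xyy = -0.109589, Gamma_yxx = 0.000000, Gamma_yxy = -0.493151, Gamma_yyy = 0.986301
  tau = 0.250000: gamma = (-0.250000, 0.250000), gamma' = (1.000000, 1.000000); Gamma_xxx = 0.000000, Gamma_xxy = 0.095238, Gamma_xyy = -0.190476, Gamma_yxx = 0.000000, Gamma_yxy = -0.476190, Gamma_yyy = 0.952381
  tau = 0.375000: gamma = (-0.125000, 0.375000), gamma' = (1.000000, 1.000000); Gamma_xxx = 0.000000, Gamma_xxy = 0.123711, Gamma_xyy = -0.247423, Gamma_yxx = 0.000000, Gamma_yxy = -0.453608, Gamma_yyy = 0.907216
  tau = 0.500000: gamma = (0.000000, 0.500000), gamma' = (1.000000, 1.000000); Gamma_xxx = 0.000000, Gamma_xxy = 0.142857, Gamma_xyy = -0.285714, Gamma_yxx = 0.000000, Gamma_yxy = -0.428571, Gamma_yyy = 0.857143
  tau = 0.625000: gamma = (0.125000, 0.625000), gamma' = (1.000000, 1.000000); Gamma_xxx = 0.000000, Gamma_xxy = 0.155039, Gamma_xyy = -0.310078, Gamma_yxx = 0.000000, Gamma_yxy = -0.403101, Gamma_yyy = 0.806202
  tau = 0.750000: gamma = (0.250000, 0.750000), gamma' = (1.000000, 1.000000); Gamma_xxx = 0.000000, Gamma_xxy = 0.162162, Gamma_xyy = -0.324324, Gamma_yxx = 0.000000, Gamma_yxy = -0.378378, Gamma_yyy = 0.756757
  tau = 0.875000: gamma = (0.375000, 0.875000), gamma' = (1.000000, 1.000000); Gamma_xxx = 0.000000, Gamma_xxy = 0.165680, Gamma_xyy = -0.331361, Gamma_yxx = 0.000000, Gamma_yxy = -0.355030, Gamma_yyy = 0.710059
  tau = 1.000000: gamma = (0.500000, 1.000000), gamma' = (1.000000, 1.000000); Gamma_xxx = 0.000000, Gamma_xxy = 0.166667, Gamma_xyy = -0.333333, Gamma_yxx = 0.000000, Gamma_yxy = -0.333333, Gamma_yyy = 0.666667
step 0: V^x = -1.7500, V^y = 1.0000
step 1: k1 = (0.000000, -1.375000), k2 = (0.141267, -1.271404), k3 = (0.141009, -1.269082), k4 = (0.228331, -1.141656); V <- V + (h/6)(k1 + 2k2 + 2k3 + k4): V^x = -1.7170, V^y = 0.6834
step 2: k1 = (0.228609, -1.143045), k2 = (0.275745, -1.011065), k3 = (0.277057, -1.015876), k4 = (0.296737, -0.890212); V <- V + (h/6)(k1 + 2k2 + 2k3 + k4): V^x = -1.6490, V^y = 0.4298
step 3: k1 = (0.296973, -0.890918), k2 = (0.299275, -0.778114), k3 = (0.301416, -0.783682), k4 = (0.293114, -0.683932); V <- V + (h/6)(k1 + 2k2 + 2k3 + k4): V^x = -1.5744, V^y = 0.2340
step 4: k1 = (0.293253, -0.684258), k2 = (0.279371, -0.598653), k3 = (0.281432, -0.603068), k4 = (0.264545, -0.529090); V <- V + (h/6)(k1 + 2k2 + 2k3 + k4): V^x = -1.5044, V^y = 0.0833

Answer: V^x = -1.5044, V^y = 0.0833


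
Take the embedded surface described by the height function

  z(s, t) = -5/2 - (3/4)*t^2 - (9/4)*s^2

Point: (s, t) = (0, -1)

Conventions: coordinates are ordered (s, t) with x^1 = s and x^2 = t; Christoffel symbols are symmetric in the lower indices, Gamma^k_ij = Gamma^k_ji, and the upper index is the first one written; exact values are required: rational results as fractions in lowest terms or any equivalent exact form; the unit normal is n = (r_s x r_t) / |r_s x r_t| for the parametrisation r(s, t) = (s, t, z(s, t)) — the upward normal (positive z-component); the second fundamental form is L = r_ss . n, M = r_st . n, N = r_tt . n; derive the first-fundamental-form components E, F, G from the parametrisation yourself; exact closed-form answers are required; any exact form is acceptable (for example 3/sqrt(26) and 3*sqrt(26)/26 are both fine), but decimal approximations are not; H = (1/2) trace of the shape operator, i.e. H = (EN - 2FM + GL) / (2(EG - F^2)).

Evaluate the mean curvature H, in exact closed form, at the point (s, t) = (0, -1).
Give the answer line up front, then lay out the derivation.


Answer: H = -129*sqrt(13)/338

z_s = 0, z_t = 3/2, z_ss = -9/2, z_st = 0, z_tt = -3/2
E = 1, F = 0, G = 13/4; answer radicand W^2 = 13/4
unnormalised second-form numerators: l = -9/2, m = 0, n = -3/2; L = l/sqrt(13/4), and similarly M = m/sqrt(W^2), N = n/sqrt(W^2)
H = (E*n - 2*F*m + G*l) / (2*(EG - F^2)*sqrt(W^2)); E*n - 2*F*m + G*l = -129/8, EG - F^2 = 13/4, so H = (-129/52)/sqrt(13/4)


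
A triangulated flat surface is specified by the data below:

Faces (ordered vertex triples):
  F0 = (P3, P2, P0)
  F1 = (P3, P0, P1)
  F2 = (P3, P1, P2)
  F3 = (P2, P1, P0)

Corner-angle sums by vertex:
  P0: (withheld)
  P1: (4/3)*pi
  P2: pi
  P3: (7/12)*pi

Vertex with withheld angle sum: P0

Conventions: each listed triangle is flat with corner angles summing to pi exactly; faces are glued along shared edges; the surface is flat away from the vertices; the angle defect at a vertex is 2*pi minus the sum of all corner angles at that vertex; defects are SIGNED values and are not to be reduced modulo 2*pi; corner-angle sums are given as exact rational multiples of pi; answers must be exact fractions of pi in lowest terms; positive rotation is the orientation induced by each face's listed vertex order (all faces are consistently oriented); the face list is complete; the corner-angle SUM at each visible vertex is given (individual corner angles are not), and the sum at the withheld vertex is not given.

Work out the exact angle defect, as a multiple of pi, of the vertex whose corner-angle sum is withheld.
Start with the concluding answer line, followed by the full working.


Answer: defect(P0) = (11/12)*pi

V = 4, E = 6, F = 4; chi = V - E + F = 2
Gauss-Bonnet: total defect = 2*pi*chi = 4*pi; visible defects sum to (37/12)*pi


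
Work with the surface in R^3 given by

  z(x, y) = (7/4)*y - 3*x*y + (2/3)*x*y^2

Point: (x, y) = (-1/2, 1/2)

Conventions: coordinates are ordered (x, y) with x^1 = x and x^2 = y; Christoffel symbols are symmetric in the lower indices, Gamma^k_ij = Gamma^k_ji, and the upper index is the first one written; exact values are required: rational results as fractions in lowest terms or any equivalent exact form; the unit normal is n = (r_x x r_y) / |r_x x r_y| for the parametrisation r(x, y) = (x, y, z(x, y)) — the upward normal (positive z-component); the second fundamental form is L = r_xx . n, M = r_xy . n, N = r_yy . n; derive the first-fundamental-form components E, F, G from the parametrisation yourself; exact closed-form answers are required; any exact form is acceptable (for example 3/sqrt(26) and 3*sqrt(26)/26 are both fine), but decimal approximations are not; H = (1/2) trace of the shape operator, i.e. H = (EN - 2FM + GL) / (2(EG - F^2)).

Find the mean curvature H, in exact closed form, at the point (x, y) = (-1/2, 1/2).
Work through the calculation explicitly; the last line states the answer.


z_x = -4/3, z_y = 35/12, z_xx = 0, z_xy = -7/3, z_yy = -2/3
E = 25/9, F = -35/9, G = 1369/144; answer radicand W^2 = 1625/144
unnormalised second-form numerators: l = 0, m = -7/3, n = -2/3; L = l/sqrt(1625/144), and similarly M = m/sqrt(W^2), N = n/sqrt(W^2)
H = (E*n - 2*F*m + G*l) / (2*(EG - F^2)*sqrt(W^2)); E*n - 2*F*m + G*l = -20, EG - F^2 = 1625/144, so H = (-288/325)/sqrt(1625/144)

Answer: H = -3456*sqrt(65)/105625


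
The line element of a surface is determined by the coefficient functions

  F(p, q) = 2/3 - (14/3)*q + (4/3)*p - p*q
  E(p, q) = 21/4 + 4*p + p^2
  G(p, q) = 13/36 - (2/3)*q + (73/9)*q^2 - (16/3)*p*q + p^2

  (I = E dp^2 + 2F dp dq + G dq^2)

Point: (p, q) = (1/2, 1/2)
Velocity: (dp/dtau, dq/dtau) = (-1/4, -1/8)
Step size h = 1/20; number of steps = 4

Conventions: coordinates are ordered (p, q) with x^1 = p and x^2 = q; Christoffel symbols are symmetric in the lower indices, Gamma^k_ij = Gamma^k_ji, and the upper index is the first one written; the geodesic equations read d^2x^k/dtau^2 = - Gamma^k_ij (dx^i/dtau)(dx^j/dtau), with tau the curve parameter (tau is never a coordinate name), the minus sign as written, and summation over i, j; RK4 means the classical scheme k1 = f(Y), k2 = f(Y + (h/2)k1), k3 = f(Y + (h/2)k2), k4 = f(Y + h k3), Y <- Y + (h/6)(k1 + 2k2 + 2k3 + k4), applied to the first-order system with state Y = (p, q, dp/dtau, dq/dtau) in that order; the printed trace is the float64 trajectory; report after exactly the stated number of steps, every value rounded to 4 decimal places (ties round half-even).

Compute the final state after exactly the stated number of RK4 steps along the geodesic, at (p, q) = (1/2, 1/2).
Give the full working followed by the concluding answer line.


f(Y) = (dp/dtau, dq/dtau, -Gamma^p_ij Y'^i Y'^j, -Gamma^q_ij Y'^i Y'^j) with the Gammas evaluated at the stage position; h = 0.050000; intermediate values shown to 6 dp
step 0: p = 0.5000, q = 0.5000, dp/dtau = -0.2500, dq/dtau = -0.1250
step 1:
  k1: at (p, q) = (0.500000, 0.500000), (dp/dtau, dq/dtau) = (-0.250000, -0.125000); Gamma_ppp = 0.606061, Gamma_ppq = -0.181818, Gamma_pqq = -0.214141, Gamma_qpp = 1.636364, Gamma_qpq = -1.090909, Gamma_qqq = 2.181818; k1 = (-0.250000, -0.125000, -0.023169, -0.068182)
  k2: at (p, q) = (0.493750, 0.496875), (dp/dtau, dq/dtau) = (-0.250579, -0.126705); Gamma_ppp = 0.606019, Gamma_ppq = -0.180941, Gamma_pqq = -0.217862, Gamma_qpp = 1.640311, Gamma_qpq = -1.090654, Gamma_qqq = 2.180645; k2 = (-0.250579, -0.126705, -0.023065, -0.068748)
  k3: at (p, q) = (0.493736, 0.496832), (dp/dtau, dq/dtau) = (-0.250577, -0.126719); Gamma_ppp = 0.606012, Gamma_ppq = -0.180917, Gamma_pqq = -0.217929, Gamma_qpp = 1.640519, Gamma_qpq = -1.090684, Gamma_qqq = 2.180692; k3 = (-0.250577, -0.126719, -0.023062, -0.068758)
  k4: at (p, q) = (0.487471, 0.493664), (dp/dtau, dq/dtau) = (-0.251153, -0.128438); Gamma_ppp = 0.605953, Gamma_ppq = -0.180011, Gamma_pqq = -0.221735, Gamma_qpp = 1.644682, Gamma_qpq = -1.090446, Gamma_qqq = 2.179545; k4 = (-0.251153, -0.128438, -0.022951, -0.069347)
  Y <- Y + (h/6)(k1 + 2k2 + 2k3 + k4): p = 0.4875, q = 0.4937, dp/dtau = -0.2512, dq/dtau = -0.1284
step 2:
  k1: at (p, q) = (0.487471, 0.493664), (dp/dtau, dq/dtau) = (-0.251153, -0.128438); Gamma_ppp = 0.605953, Gamma_ppq = -0.180011, Gamma_pqq = -0.221735, Gamma_qpp = 1.644680, Gamma_qpq = -1.090446, Gamma_qqq = 2.179544; k1 = (-0.251153, -0.128438, -0.022951, -0.069347)
  k2: at (p, q) = (0.481192, 0.490453), (dp/dtau, dq/dtau) = (-0.251727, -0.130172); Gamma_ppp = 0.605877, Gamma_ppq = -0.179075, Gamma_pqq = -0.225627, Gamma_qpp = 1.649055, Gamma_qpq = -1.090222, Gamma_qqq = 2.178420; k2 = (-0.251727, -0.130172, -0.022833, -0.069959)
  k3: at (p, q) = (0.481178, 0.490410), (dp/dtau, dq/dtau) = (-0.251724, -0.130187); Gamma_ppp = 0.605869, Gamma_ppq = -0.179051, Gamma_pqq = -0.225695, Gamma_qpp = 1.649268, Gamma_qpq = -1.090252, Gamma_qqq = 2.178468; k3 = (-0.251724, -0.130187, -0.022830, -0.069970)
  k4: at (p, q) = (0.474885, 0.487155), (dp/dtau, dq/dtau) = (-0.252295, -0.131936); Gamma_ppp = 0.605772, Gamma_ppq = -0.178084, Gamma_pqq = -0.229677, Gamma_qpp = 1.653865, Gamma_qpq = -1.090043, Gamma_qqq = 2.177368; k4 = (-0.252295, -0.131936, -0.022705, -0.070607)
  Y <- Y + (h/6)(k1 + 2k2 + 2k3 + k4): p = 0.4749, q = 0.4872, dp/dtau = -0.2523, dq/dtau = -0.1319
step 3:
  k1: at (p, q) = (0.474885, 0.487155), (dp/dtau, dq/dtau) = (-0.252295, -0.131936); Gamma_ppp = 0.605772, Gamma_ppq = -0.178084, Gamma_pqq = -0.229676, Gamma_qpp = 1.653864, Gamma_qpq = -1.090043, Gamma_qqq = 2.177367; k1 = (-0.252295, -0.131936, -0.022705, -0.070606)
  k2: at (p, q) = (0.468578, 0.483857), (dp/dtau, dq/dtau) = (-0.252862, -0.133701); Gamma_ppp = 0.605655, Gamma_ppq = -0.177086, Gamma_pqq = -0.233746, Gamma_qpp = 1.658680, Gamma_qpq = -1.089846, Gamma_qqq = 2.176288; k2 = (-0.252862, -0.133701, -0.022573, -0.071267)
  k3: at (p, q) = (0.468563, 0.483813), (dp/dtau, dq/dtau) = (-0.252859, -0.133718); Gamma_ppp = 0.605646, Gamma_ppq = -0.177061, Gamma_pqq = -0.233816, Gamma_qpp = 1.658899, Gamma_qpq = -1.089876, Gamma_qqq = 2.176336; k3 = (-0.252859, -0.133718, -0.022569, -0.071279)
  k4: at (p, q) = (0.462242, 0.480469), (dp/dtau, dq/dtau) = (-0.253423, -0.135500); Gamma_ppp = 0.605507, Gamma_ppq = -0.176030, Gamma_pqq = -0.237979, Gamma_qpp = 1.663946, Gamma_qpq = -1.089691, Gamma_qqq = 2.175278; k4 = (-0.253423, -0.135500, -0.022429, -0.071965)
  Y <- Y + (h/6)(k1 + 2k2 + 2k3 + k4): p = 0.4622, q = 0.4805, dp/dtau = -0.2534, dq/dtau = -0.1355
step 4:
  k1: at (p, q) = (0.462242, 0.480470), (dp/dtau, dq/dtau) = (-0.253423, -0.135500); Gamma_ppp = 0.605507, Gamma_ppq = -0.176031, Gamma_pqq = -0.237979, Gamma_qpp = 1.663945, Gamma_qpq = -1.089691, Gamma_qqq = 2.175278; k1 = (-0.253423, -0.135500, -0.022429, -0.071965)
  k2: at (p, q) = (0.455906, 0.477082), (dp/dtau, dq/dtau) = (-0.253984, -0.137299); Gamma_ppp = 0.605344, Gamma_ppq = -0.174968, Gamma_pqq = -0.242234, Gamma_qpp = 1.669219, Gamma_qpq = -1.089517, Gamma_qqq = 2.174239; k2 = (-0.253984, -0.137299, -0.022280, -0.072678)
  k3: at (p, q) = (0.455892, 0.477037), (dp/dtau, dq/dtau) = (-0.253980, -0.137317); Gamma_ppp = 0.605334, Gamma_ppq = -0.174941, Gamma_pqq = -0.242307, Gamma_qpp = 1.669445, Gamma_qpq = -1.089547, Gamma_qqq = 2.174286; k3 = (-0.253980, -0.137317, -0.022276, -0.072690)
  k4: at (p, q) = (0.449543, 0.473604), (dp/dtau, dq/dtau) = (-0.254537, -0.139135); Gamma_ppp = 0.605146, Gamma_ppq = -0.173844, Gamma_pqq = -0.246659, Gamma_qpp = 1.674960, Gamma_qpq = -1.089383, Gamma_qqq = 2.173266; k4 = (-0.254537, -0.139135, -0.022119, -0.073429)
  Y <- Y + (h/6)(k1 + 2k2 + 2k3 + k4): p = 0.4495, q = 0.4736, dp/dtau = -0.2545, dq/dtau = -0.1391

Answer: p = 0.4495, q = 0.4736, dp/dtau = -0.2545, dq/dtau = -0.1391
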